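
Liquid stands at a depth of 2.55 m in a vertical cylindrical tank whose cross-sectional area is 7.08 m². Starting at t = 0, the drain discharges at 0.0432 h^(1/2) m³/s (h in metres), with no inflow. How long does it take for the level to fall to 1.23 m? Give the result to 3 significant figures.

A dh/dt = −Q_out = −0.0432 √h.
∫ h^(−1/2) dh = −(0.0432/A) ∫ dt, giving 2√h = 2√h₀ − (0.0432/A) t.
t = 2A(√h₀ − √h)/0.0432 = 2·7.08·(√2.55 − √1.23)/0.0432
  = 14.160 × (1.5969 − 1.1091) / 0.0432 = 159.90 s.

160 s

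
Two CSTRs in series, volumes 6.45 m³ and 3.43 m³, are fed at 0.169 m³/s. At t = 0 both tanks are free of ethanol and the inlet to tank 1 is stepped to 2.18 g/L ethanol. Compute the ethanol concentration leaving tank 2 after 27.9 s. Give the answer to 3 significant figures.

0.565 g/L

Species balance on tank i: dCᵢ/dt = (Cᵢ₋₁ − Cᵢ)/τᵢ with τᵢ = Vᵢ/Q.
τ₁ = 6.45/0.169 = 38.166 s; τ₂ = 3.43/0.169 = 20.296 s.
Tank 1: C₁ = C_in(1 − e^(−t/τ₁)). Tank 2 (τ₁ ≠ τ₂): C₂ = C_in[1 − (τ₁ e^(−t/τ₁) − τ₂ e^(−t/τ₂))/(τ₁ − τ₂)].
At t = 27.9: e^(−t/τ₁) = 0.48142, e^(−t/τ₂) = 0.25292.
C₂ = 2.18·[1 − (38.166·0.48142 − 20.296·0.25292)/(17.870)] = 2.18·0.25907 = 0.56478 g/L.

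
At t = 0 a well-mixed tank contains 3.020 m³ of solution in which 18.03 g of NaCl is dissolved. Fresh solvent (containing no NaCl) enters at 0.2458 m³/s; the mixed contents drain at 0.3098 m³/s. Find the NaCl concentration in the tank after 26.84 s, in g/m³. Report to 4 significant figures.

Total volume: dV/dt = Q_in − Q_out = -0.0640000 m³/s, so V(t) = 3.020 − 0.0640000 t and V(26.84) = 1.30224 m³.
Solute balance: dm/dt = 0 − Q_out C = −Q_out m/V(t).
dm/m = −Q_out dt/(V₀ − 0.0640000 t); integrating gives ln(m/m₀) = −(Q_out/(Q_in−Q_out)) ln(V/V₀).
m = m₀ (V₀/V)^(Q_out/(Q_in−Q_out)) = 18.03 × (3.020/1.30224)^(-4.84062) = 0.307354 g.
C = m/V = 0.307354/1.30224 = 0.236019 g/m³.

0.2360 g/m³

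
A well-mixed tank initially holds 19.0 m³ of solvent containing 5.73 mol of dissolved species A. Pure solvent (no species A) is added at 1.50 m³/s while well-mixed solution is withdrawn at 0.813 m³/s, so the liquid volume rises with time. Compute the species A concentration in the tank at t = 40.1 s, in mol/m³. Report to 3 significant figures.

Total volume: dV/dt = Q_in − Q_out = 0.68700 m³/s, so V(t) = 19.0 + 0.68700 t and V(40.1) = 46.549 m³.
Solute balance: dm/dt = 0 − Q_out C = −Q_out m/V(t).
Separate: dm/m = −Q_out dt/V(t) ⇒ ln(m/m₀) = −(Q_out/(Q_in−Q_out)) ln(V/V₀).
m = m₀ (V₀/V)^(Q_out/(Q_in−Q_out)) = 5.73 × (19.0/46.549)^(1.1834) = 1.9844 mol.
C = m/V = 1.9844/46.549 = 0.042630 mol/m³.

0.0426 mol/m³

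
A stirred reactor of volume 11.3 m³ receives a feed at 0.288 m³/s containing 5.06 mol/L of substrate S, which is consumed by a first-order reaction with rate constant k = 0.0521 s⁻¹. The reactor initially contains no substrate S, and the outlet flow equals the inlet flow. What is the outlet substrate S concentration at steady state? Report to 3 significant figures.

Accumulation = in − out − consumed: V dC/dt = Q C_in − Q C − k V C.
Steady state (dC/dt = 0): C_ss = Q C_in/(Q + kV) = C_in/(1 + kV/Q).
C_ss = 0.288·5.06/(0.288 + 0.0521·11.3) = 1.4573/0.87673 = 1.6622 mol/L.

1.66 mol/L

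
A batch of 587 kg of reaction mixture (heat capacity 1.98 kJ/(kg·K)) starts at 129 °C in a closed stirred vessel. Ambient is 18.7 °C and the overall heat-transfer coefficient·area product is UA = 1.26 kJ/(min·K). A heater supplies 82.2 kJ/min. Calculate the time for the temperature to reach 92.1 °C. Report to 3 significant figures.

1580 min

Energy balance: M c_p dT/dt = −UA(T − T_amb) + Q̇.
τ = M c_p/UA = 922.43 min; T_ss = T_amb + Q̇/UA = 18.7 + 82.2/1.26 = 83.938 °C.
T(t) = T_ss + (T₀ − T_ss)e^(−t/τ); set T = 92.1:
t = −τ ln[(T − T_ss)/(T₀ − T_ss)] = −922.43 · ln(0.18113) = 1576.0 min.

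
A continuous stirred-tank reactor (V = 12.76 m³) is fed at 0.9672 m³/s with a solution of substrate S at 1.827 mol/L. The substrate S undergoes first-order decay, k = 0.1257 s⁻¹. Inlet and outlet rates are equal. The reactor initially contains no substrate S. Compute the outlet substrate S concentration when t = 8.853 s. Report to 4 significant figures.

0.5718 mol/L

Species balance: V dC/dt = Q C_in − Q C − k V C.
This is linear with rate a = Q/V + k = 0.201499 s⁻¹.
C_ss = Q C_in/(Q + kV) = 0.687275 mol/L; C(t) = C_ss + (C₀ − C_ss) e^(−a t).
C(8.853) = 0.687275 + (-0.687275)·e^(−0.201499·8.853) = 0.687275 + (-0.687275)·0.167986 = 0.571822 mol/L.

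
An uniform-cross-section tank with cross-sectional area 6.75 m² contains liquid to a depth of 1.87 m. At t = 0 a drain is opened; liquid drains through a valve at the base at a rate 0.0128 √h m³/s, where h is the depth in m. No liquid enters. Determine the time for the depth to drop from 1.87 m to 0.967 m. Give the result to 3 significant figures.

A dh/dt = −Q_out = −0.0128 √h.
Separate and integrate: 2(√h − √h₀) = −(0.0128/A) t.
t = 2A(√h₀ − √h)/0.0128 = 2·6.75·(√1.87 − √0.967)/0.0128
  = 13.500 × (1.3675 − 0.98336) / 0.0128 = 405.12 s.

405 s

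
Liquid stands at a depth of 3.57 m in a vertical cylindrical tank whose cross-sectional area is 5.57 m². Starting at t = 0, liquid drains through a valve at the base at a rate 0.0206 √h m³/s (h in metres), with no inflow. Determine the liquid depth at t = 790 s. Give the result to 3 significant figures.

0.184 m

With no inflow, A dh/dt = −0.0206 √h.
Separate and integrate: 2(√h − √h₀) = −(0.0206/A) t.
√h = √3.57 − 0.0206·790/(2·5.57) = 1.8894 − 1.4609 = 0.42858.
h = 0.42858² = 0.18368 m.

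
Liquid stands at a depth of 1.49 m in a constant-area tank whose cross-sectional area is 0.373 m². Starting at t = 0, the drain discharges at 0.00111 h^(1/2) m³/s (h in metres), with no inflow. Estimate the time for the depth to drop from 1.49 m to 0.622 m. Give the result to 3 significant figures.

290 s

With no inflow, A dh/dt = −0.00111 √h.
This is separable: 2 d(√h)/dt = −0.00111/A, so √h = √h₀ − (0.00111/(2A)) t.
t = 2A(√h₀ − √h)/0.00111 = 2·0.373·(√1.49 − √0.622)/0.00111
  = 0.74600 × (1.2207 − 0.78867) / 0.00111 = 290.33 s.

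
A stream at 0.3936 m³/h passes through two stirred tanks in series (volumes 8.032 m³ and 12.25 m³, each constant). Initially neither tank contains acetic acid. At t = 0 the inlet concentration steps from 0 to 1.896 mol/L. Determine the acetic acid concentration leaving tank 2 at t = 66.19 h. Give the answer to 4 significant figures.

Species balance on tank i: dCᵢ/dt = (Cᵢ₋₁ − Cᵢ)/τᵢ with τᵢ = Vᵢ/Q.
τ₁ = 8.032/0.3936 = 20.4065 h; τ₂ = 12.25/0.3936 = 31.1230 h.
Solving the cascade with C₁(0)=C₂(0)=0 gives C₂(t) = C_in[1 − (τ₁ e^(−t/τ₁) − τ₂ e^(−t/τ₂))/(τ₁ − τ₂)].
At t = 66.19: e^(−t/τ₁) = 0.0390242, e^(−t/τ₂) = 0.119227.
C₂ = 1.896·[1 − (20.4065·0.0390242 − 31.1230·0.119227)/(-10.7165)] = 1.896·0.728049 = 1.38038 mol/L.

1.380 mol/L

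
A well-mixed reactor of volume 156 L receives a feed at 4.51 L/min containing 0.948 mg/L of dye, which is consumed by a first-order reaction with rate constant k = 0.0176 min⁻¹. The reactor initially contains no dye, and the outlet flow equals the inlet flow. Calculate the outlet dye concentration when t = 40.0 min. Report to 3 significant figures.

0.498 mg/L

Species balance: V dC/dt = Q C_in − Q C − k V C.
This is linear with rate a = Q/V + k = 0.046510 min⁻¹.
C_ss = Q C_in/(Q + kV) = 0.58927 mg/L; C(t) = C_ss + (C₀ − C_ss) e^(−a t).
C(40.0) = 0.58927 + (-0.58927)·e^(−0.046510·40.0) = 0.58927 + (-0.58927)·0.15561 = 0.49757 mg/L.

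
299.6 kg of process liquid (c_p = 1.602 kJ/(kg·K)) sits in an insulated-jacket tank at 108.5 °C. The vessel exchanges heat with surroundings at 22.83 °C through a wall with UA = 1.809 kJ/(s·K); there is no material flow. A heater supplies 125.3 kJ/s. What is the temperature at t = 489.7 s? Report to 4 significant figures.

94.69 °C

M c_p dT/dt = −UA(T − T_amb) + Q̇.
dT/dt = (T_ss − T)/τ with T_ss = T_amb + Q̇/UA = 22.83 + 125.3/1.809 = 92.0948 °C, τ = M c_p/UA = 299.6·1.602/1.809 = 265.317 s.
Integrating: T(t) = T_ss + (T₀ − T_ss) e^(−t/τ).
T(489.7) = 92.0948 + (16.4052)·0.157913 = 94.6854 °C.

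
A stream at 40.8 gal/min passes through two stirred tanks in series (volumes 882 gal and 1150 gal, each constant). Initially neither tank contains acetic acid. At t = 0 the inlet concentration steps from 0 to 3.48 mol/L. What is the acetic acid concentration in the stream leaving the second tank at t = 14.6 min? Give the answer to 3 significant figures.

Time constants: τᵢ = Vᵢ/Q for each well-mixed tank.
τ₁ = 882/40.8 = 21.618 min; τ₂ = 1150/40.8 = 28.186 min.
Solving the cascade with C₁(0)=C₂(0)=0 gives C₂(t) = C_in[1 − (τ₁ e^(−t/τ₁) − τ₂ e^(−t/τ₂))/(τ₁ − τ₂)].
At t = 14.6: e^(−t/τ₁) = 0.50897, e^(−t/τ₂) = 0.59572.
C₂ = 3.48·[1 − (21.618·0.50897 − 28.186·0.59572)/(-6.5686)] = 3.48·0.11876 = 0.41330 mol/L.

0.413 mol/L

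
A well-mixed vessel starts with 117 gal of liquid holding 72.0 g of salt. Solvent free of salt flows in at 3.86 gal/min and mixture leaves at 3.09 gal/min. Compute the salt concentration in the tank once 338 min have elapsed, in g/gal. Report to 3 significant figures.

Total volume: dV/dt = Q_in − Q_out = 0.77000 gal/min, so V(t) = 117 + 0.77000 t and V(338) = 377.26 gal.
Solute balance: dm/dt = 0 − Q_out C = −Q_out m/V(t).
Separate: dm/m = −Q_out dt/V(t) ⇒ ln(m/m₀) = −(Q_out/(Q_in−Q_out)) ln(V/V₀).
m = m₀ (V₀/V)^(Q_out/(Q_in−Q_out)) = 72.0 × (117/377.26)^(4.0130) = 0.65601 g.
C = m/V = 0.65601/377.26 = 0.0017389 g/gal.

0.00174 g/gal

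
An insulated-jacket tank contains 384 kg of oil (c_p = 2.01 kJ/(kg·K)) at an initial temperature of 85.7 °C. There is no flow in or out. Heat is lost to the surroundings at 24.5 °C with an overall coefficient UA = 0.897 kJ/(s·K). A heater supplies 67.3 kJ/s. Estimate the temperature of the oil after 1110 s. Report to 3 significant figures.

95.7 °C

Energy balance: M c_p dT/dt = −UA(T − T_amb) + Q̇.
dT/dt = (T_ss − T)/τ with T_ss = T_amb + Q̇/UA = 24.5 + 67.3/0.897 = 99.528 °C, τ = M c_p/UA = 384·2.01/0.897 = 860.47 s.
Integrating: T(t) = T_ss + (T₀ − T_ss) e^(−t/τ).
T(1110) = 99.528 + (-13.828)·0.27527 = 95.721 °C.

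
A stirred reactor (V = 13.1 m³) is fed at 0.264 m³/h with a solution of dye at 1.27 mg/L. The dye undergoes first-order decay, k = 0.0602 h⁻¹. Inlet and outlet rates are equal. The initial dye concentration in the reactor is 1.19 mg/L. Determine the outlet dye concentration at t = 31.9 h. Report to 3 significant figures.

0.386 mg/L

Species balance: V dC/dt = Q C_in − Q C − k V C.
This is linear with rate a = Q/V + k = 0.080353 h⁻¹.
C_ss = Q C_in/(Q + kV) = 0.31852 mg/L; C(t) = C_ss + (C₀ − C_ss) e^(−a t).
C(31.9) = 0.31852 + (0.87148)·e^(−0.080353·31.9) = 0.31852 + (0.87148)·0.077054 = 0.38567 mg/L.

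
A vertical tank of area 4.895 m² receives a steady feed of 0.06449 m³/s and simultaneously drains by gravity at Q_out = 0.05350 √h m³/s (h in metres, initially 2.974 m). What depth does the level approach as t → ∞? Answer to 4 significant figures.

Accumulation of liquid (constant cross-section A): A dh/dt = Q_in − 0.05350 √h. At steady state dh/dt = 0:
Q_in = 0.05350 √h_ss ⇒ √h_ss = 0.06449/0.05350 = 1.20542.
h_ss = 1.20542² = 1.45304 m. (Since h₀ = 2.974 m > h_ss, the level will fall toward this value.)

1.453 m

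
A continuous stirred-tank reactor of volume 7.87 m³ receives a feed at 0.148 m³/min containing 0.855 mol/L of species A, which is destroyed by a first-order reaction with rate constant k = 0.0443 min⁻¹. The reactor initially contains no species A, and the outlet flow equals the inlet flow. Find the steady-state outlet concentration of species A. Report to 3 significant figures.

V dC/dt = Q(C_in − C) − k V C.
Steady state (dC/dt = 0): C_ss = Q C_in/(Q + kV) = C_in/(1 + kV/Q).
C_ss = 0.148·0.855/(0.148 + 0.0443·7.87) = 0.12654/0.49664 = 0.25479 mol/L.

0.255 mol/L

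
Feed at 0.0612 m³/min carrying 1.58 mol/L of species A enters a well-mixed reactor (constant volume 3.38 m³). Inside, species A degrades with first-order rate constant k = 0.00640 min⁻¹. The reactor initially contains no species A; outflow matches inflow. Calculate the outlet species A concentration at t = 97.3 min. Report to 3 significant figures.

1.06 mol/L

V dC/dt = Q(C_in − C) − k V C.
This is linear with rate a = Q/V + k = 0.024507 min⁻¹.
C_ss = Q C_in/(Q + kV) = 1.1674 mol/L; C(t) = C_ss + (C₀ − C_ss) e^(−a t).
C(97.3) = 1.1674 + (-1.1674)·e^(−0.024507·97.3) = 1.1674 + (-1.1674)·0.092137 = 1.0598 mol/L.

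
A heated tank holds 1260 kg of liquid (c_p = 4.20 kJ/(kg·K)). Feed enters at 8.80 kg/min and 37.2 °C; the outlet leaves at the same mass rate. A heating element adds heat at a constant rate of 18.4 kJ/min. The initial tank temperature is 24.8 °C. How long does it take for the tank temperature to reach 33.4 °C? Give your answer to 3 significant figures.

157 min

First-law balance (no shaft work): M c_p dT/dt = ṁ c_p (T_in − T) + 18.4.
τ = M/ṁ = 143.18 min; T_ss = T_in + Q̇/(ṁ c_p) = 37.698 °C.
T(t) = T_ss + (T₀ − T_ss) e^(−t/τ). Set T = 33.4:
e^(−t/τ) = (33.4 − 37.698)/(24.8 − 37.698) = 0.33322
t = −143.18 · ln(0.33322) = 157.35 min.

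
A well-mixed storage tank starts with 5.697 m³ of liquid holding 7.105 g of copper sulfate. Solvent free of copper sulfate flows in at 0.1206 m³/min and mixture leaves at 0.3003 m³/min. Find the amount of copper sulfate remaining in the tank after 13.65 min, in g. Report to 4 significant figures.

Let m(t) be the amount of copper sulfate. Volume: V(t) = V₀ + (Q_in − Q_out) t = 5.697 − 0.179700 t; V(13.65) = 3.24409 m³.
Solute balance: dm/dt = 0 − Q_out C = −Q_out m/V(t).
Separate: dm/m = −Q_out dt/V(t) ⇒ ln(m/m₀) = −(Q_out/(Q_in−Q_out)) ln(V/V₀).
m = m₀ (V₀/V)^(Q_out/(Q_in−Q_out)) = 7.105 × (5.697/3.24409)^(-1.67112) = 2.77260 g.

2.773 g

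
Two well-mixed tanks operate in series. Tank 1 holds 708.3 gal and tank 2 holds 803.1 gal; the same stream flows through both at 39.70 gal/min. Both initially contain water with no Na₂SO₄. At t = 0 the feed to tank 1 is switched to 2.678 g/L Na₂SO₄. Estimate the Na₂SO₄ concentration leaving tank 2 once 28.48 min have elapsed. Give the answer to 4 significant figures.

1.182 g/L

Each tank obeys Vᵢ dCᵢ/dt = Q(Cᵢ₋₁ − Cᵢ), so τᵢ = Vᵢ/Q.
τ₁ = 708.3/39.70 = 17.8413 min; τ₂ = 803.1/39.70 = 20.2292 min.
Tank 1: C₁ = C_in(1 − e^(−t/τ₁)). Tank 2 (τ₁ ≠ τ₂): C₂ = C_in[1 − (τ₁ e^(−t/τ₁) − τ₂ e^(−t/τ₂))/(τ₁ − τ₂)].
At t = 28.48: e^(−t/τ₁) = 0.202646, e^(−t/τ₂) = 0.244665.
C₂ = 2.678·[1 − (17.8413·0.202646 − 20.2292·0.244665)/(-2.38791)] = 2.678·0.441386 = 1.18203 g/L.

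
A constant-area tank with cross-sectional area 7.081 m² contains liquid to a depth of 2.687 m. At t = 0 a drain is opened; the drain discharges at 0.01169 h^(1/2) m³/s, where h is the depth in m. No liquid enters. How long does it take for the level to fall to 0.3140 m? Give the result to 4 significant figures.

1307 s

A dh/dt = −Q_out = −0.01169 √h.
This is separable: 2 d(√h)/dt = −0.01169/A, so √h = √h₀ − (0.01169/(2A)) t.
t = 2A(√h₀ − √h)/0.01169 = 2·7.081·(√2.687 − √0.3140)/0.01169
  = 14.1620 × (1.63921 − 0.560357) / 0.01169 = 1306.99 s.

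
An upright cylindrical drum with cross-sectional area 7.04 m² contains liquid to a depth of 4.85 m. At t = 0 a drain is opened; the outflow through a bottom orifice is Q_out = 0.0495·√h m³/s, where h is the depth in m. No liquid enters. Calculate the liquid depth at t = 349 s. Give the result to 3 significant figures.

0.951 m

Volume balance on the tank: A dh/dt = −0.0495 √h.
∫ h^(−1/2) dh = −(0.0495/A) ∫ dt, giving 2√h = 2√h₀ − (0.0495/A) t.
√h = √4.85 − 0.0495·349/(2·7.04) = 2.2023 − 1.2270 = 0.97532.
h = 0.97532² = 0.95125 m.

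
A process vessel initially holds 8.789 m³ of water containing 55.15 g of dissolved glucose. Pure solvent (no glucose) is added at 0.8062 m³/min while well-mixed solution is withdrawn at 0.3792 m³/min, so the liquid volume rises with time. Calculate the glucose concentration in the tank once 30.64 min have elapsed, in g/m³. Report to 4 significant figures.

Let m(t) be the amount of glucose. Volume: V(t) = V₀ + (Q_in − Q_out) t = 8.789 + 0.427000 t; V(30.64) = 21.8723 m³.
No glucose enters, so dm/dt = −Q_out · (m/V).
dm/m = −Q_out dt/(V₀ + 0.427000 t); integrating gives ln(m/m₀) = −(Q_out/(Q_in−Q_out)) ln(V/V₀).
m = m₀ (V₀/V)^(Q_out/(Q_in−Q_out)) = 55.15 × (8.789/21.8723)^(0.888056) = 24.5423 g.
C = m/V = 24.5423/21.8723 = 1.12207 g/m³.

1.122 g/m³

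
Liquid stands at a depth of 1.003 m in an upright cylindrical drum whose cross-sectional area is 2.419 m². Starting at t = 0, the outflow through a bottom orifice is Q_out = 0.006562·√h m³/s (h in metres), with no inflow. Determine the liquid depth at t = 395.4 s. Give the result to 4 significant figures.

0.2164 m

A dh/dt = −Q_out = −0.006562 √h.
∫ h^(−1/2) dh = −(0.006562/A) ∫ dt, giving 2√h = 2√h₀ − (0.006562/A) t.
√h = √1.003 − 0.006562·395.4/(2·2.419) = 1.00150 − 0.536299 = 0.465200.
h = 0.465200² = 0.216411 m.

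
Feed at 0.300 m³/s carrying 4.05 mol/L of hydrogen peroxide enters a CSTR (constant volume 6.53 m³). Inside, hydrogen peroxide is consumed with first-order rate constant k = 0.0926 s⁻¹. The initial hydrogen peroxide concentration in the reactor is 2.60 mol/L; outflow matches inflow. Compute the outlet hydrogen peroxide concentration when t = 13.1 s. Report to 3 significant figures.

Accumulation = in − out − consumed: V dC/dt = Q C_in − Q C − k V C.
dC/dt = (Q/V) C_in − (Q/V + k) C; effective rate a = Q/V + k = 0.045942 + 0.0926 = 0.13854 s⁻¹.
C_ss = Q C_in/(Q + kV) = 1.3430 mol/L; C(t) = C_ss + (C₀ − C_ss) e^(−a t).
C(13.1) = 1.3430 + (1.2570)·e^(−0.13854·13.1) = 1.3430 + (1.2570)·0.16285 = 1.5477 mol/L.

1.55 mol/L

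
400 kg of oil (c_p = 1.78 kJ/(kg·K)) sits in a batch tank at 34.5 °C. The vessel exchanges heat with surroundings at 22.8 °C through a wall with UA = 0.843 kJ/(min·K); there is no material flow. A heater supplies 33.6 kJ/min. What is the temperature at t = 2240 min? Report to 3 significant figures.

60.7 °C

Lumped-capacitance energy balance: M c_p dT/dt = UA(T_amb − T) + Q̇.
dT/dt = (T_ss − T)/τ with T_ss = T_amb + Q̇/UA = 22.8 + 33.6/0.843 = 62.658 °C, τ = M c_p/UA = 400·1.78/0.843 = 844.60 min.
Integrating: T(t) = T_ss + (T₀ − T_ss) e^(−t/τ).
T(2240) = 62.658 + (-28.158)·0.070501 = 60.673 °C.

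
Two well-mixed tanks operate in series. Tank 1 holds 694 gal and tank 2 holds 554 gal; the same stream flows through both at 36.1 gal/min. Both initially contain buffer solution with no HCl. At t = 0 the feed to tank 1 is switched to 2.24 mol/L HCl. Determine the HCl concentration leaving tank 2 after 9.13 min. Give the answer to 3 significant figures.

0.223 mol/L

Species balance on tank i: dCᵢ/dt = (Cᵢ₋₁ − Cᵢ)/τᵢ with τᵢ = Vᵢ/Q.
τ₁ = 694/36.1 = 19.224 min; τ₂ = 554/36.1 = 15.346 min.
Solving the cascade with C₁(0)=C₂(0)=0 gives C₂(t) = C_in[1 − (τ₁ e^(−t/τ₁) − τ₂ e^(−t/τ₂))/(τ₁ − τ₂)].
At t = 9.13: e^(−t/τ₁) = 0.62194, e^(−t/τ₂) = 0.55160.
C₂ = 2.24·[1 − (19.224·0.62194 − 15.346·0.55160)/(3.8781)] = 2.24·0.099731 = 0.22340 mol/L.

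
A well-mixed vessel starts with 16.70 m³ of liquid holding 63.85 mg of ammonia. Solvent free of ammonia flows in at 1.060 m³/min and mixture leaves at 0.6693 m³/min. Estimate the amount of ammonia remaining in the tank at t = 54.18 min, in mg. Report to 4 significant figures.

Let m(t) be the amount of ammonia. Volume: V(t) = V₀ + (Q_in − Q_out) t = 16.70 + 0.390700 t; V(54.18) = 37.8681 m³.
Solute balance: dm/dt = 0 − Q_out C = −Q_out m/V(t).
Separate: dm/m = −Q_out dt/V(t) ⇒ ln(m/m₀) = −(Q_out/(Q_in−Q_out)) ln(V/V₀).
m = m₀ (V₀/V)^(Q_out/(Q_in−Q_out)) = 63.85 × (16.70/37.8681)^(1.71308) = 15.7059 mg.

15.71 mg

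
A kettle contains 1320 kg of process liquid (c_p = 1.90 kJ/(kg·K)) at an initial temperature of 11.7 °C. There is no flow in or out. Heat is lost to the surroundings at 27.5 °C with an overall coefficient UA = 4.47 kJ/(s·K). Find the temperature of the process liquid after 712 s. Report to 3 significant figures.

23.1 °C

M c_p dT/dt = −UA(T − T_amb).
dT/dt = (T_ss − T)/τ with T_ss = T_amb = 27.500 °C, τ = M c_p/UA = 1320·1.90/4.47 = 561.07 s.
This is linear first-order; T(t) = T_ss + (T₀ − T_ss) e^(−t/τ).
T(712) = 27.500 + (-15.800)·0.28111 = 23.058 °C.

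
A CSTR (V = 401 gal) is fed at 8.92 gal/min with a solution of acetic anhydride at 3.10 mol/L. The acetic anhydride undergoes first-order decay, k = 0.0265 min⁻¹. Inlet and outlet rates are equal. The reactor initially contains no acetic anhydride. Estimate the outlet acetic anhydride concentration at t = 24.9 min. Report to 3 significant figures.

0.994 mol/L

Species balance: V dC/dt = Q C_in − Q C − k V C.
This is linear with rate a = Q/V + k = 0.048744 min⁻¹.
C_ss = Q C_in/(Q + kV) = 1.4147 mol/L; C(t) = C_ss + (C₀ − C_ss) e^(−a t).
C(24.9) = 1.4147 + (-1.4147)·e^(−0.048744·24.9) = 1.4147 + (-1.4147)·0.29709 = 0.99440 mol/L.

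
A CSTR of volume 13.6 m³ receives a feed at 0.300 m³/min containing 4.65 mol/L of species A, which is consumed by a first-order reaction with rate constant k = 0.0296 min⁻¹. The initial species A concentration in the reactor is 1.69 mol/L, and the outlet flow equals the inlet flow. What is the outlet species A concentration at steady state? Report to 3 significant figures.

Accumulation = in − out − consumed: V dC/dt = Q C_in − Q C − k V C.
At steady state: 0 = Q C_in − (Q + kV) C_ss, so C_ss = Q C_in/(Q + kV).
C_ss = 0.300·4.65/(0.300 + 0.0296·13.6) = 1.3950/0.70256 = 1.9856 mol/L.

1.99 mol/L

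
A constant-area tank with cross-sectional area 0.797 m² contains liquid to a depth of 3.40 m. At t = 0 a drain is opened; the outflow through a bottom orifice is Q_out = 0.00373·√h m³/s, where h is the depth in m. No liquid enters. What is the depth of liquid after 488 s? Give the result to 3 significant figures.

0.493 m

Unsteady balance on liquid volume: A dh/dt = −0.00373 √h.
Separate and integrate: 2(√h − √h₀) = −(0.00373/A) t.
√h = √3.40 − 0.00373·488/(2·0.797) = 1.8439 − 1.1419 = 0.70198.
h = 0.70198² = 0.49277 m.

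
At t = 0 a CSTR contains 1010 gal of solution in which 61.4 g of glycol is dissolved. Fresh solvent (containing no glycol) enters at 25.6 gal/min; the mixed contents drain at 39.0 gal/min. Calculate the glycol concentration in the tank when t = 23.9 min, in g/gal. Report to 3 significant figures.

Total volume: dV/dt = Q_in − Q_out = -13.400 gal/min, so V(t) = 1010 − 13.400 t and V(23.9) = 689.74 gal.
Species balance (pure solvent in): dm/dt = −Q_out · m/V(t).
Separate: dm/m = −Q_out dt/V(t) ⇒ ln(m/m₀) = −(Q_out/(Q_in−Q_out)) ln(V/V₀).
m = m₀ (V₀/V)^(Q_out/(Q_in−Q_out)) = 61.4 × (1010/689.74)^(-2.9104) = 20.235 g.
C = m/V = 20.235/689.74 = 0.029336 g/gal.

0.0293 g/gal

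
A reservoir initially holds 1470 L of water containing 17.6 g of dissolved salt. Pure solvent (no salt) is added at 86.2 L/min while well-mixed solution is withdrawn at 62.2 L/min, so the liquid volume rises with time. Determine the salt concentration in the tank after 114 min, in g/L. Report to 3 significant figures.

Let m(t) be the amount of salt. Volume: V(t) = V₀ + (Q_in − Q_out) t = 1470 + 24.000 t; V(114) = 4206.0 L.
Solute balance: dm/dt = 0 − Q_out C = −Q_out m/V(t).
Separate: dm/m = −Q_out dt/V(t) ⇒ ln(m/m₀) = −(Q_out/(Q_in−Q_out)) ln(V/V₀).
m = m₀ (V₀/V)^(Q_out/(Q_in−Q_out)) = 17.6 × (1470/4206.0)^(2.5917) = 1.1542 g.
C = m/V = 1.1542/4206.0 = 0.00027442 g/L.

0.000274 g/L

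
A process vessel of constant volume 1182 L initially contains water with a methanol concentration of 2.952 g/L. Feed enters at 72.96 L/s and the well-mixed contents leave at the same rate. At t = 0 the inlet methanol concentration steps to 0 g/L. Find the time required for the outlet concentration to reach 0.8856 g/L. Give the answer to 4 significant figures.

19.51 s

Mass balance on the solute (V constant): V dC/dt = Q(C_in − C), so τ = V/Q = 16.2007 s.
C(t) = C_in + (C₀ − C_in) e^(−t/τ). Set C = 0.8856 and solve for t:
e^(−t/τ) = (C − C_in)/(C₀ − C_in) = (0.8856 − 0)/(2.952 − 0) = 0.300000
t = −τ ln(…) = 16.2007 × 1.20397 = 19.5052 s.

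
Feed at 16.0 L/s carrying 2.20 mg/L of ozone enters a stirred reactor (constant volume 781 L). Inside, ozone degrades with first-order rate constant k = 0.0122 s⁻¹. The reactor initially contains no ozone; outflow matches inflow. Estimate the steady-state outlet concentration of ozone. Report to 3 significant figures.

1.38 mg/L

Accumulation = in − out − consumed: V dC/dt = Q C_in − Q C − k V C.
Steady state (dC/dt = 0): C_ss = Q C_in/(Q + kV) = C_in/(1 + kV/Q).
C_ss = 16.0·2.20/(16.0 + 0.0122·781) = 35.200/25.528 = 1.3789 mg/L.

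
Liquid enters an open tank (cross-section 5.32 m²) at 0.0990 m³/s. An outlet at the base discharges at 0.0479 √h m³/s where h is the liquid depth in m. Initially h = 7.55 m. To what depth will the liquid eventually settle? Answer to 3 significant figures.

4.27 m

Level balance: A dh/dt = 0.0990 − 0.0479 √h. Setting dh/dt = 0:
Q_in = 0.0479 √h_ss ⇒ √h_ss = 0.0990/0.0479 = 2.0668.
h_ss = 2.0668² = 4.2717 m. (Since h₀ = 7.55 m > h_ss, the level will fall toward this value.)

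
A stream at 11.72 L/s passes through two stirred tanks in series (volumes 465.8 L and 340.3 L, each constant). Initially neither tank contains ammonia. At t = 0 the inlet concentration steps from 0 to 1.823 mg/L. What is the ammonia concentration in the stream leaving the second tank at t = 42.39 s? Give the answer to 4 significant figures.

0.6423 mg/L

Time constants: τᵢ = Vᵢ/Q for each well-mixed tank.
τ₁ = 465.8/11.72 = 39.7440 s; τ₂ = 340.3/11.72 = 29.0358 s.
Solving the cascade with C₁(0)=C₂(0)=0 gives C₂(t) = C_in[1 − (τ₁ e^(−t/τ₁) − τ₂ e^(−t/τ₂))/(τ₁ − τ₂)].
At t = 42.39: e^(−t/τ₁) = 0.344185, e^(−t/τ₂) = 0.232255.
C₂ = 1.823·[1 − (39.7440·0.344185 − 29.0358·0.232255)/(10.7082)] = 1.823·0.352310 = 0.642260 mg/L.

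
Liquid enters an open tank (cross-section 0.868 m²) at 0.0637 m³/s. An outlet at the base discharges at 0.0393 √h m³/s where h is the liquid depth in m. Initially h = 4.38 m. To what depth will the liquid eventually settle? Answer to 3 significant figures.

2.63 m

A dh/dt = Q_in − 0.0393 √h. Steady state requires inflow = outflow:
Q_in = 0.0393 √h_ss ⇒ √h_ss = 0.0637/0.0393 = 1.6209.
h_ss = 1.6209² = 2.6272 m. (Since h₀ = 4.38 m > h_ss, the level will fall toward this value.)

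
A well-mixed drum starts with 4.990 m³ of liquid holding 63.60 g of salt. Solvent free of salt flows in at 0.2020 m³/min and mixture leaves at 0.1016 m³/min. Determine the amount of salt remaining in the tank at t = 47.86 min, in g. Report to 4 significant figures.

32.14 g

Total volume: dV/dt = Q_in − Q_out = 0.100400 m³/min, so V(t) = 4.990 + 0.100400 t and V(47.86) = 9.79514 m³.
No salt enters, so dm/dt = −Q_out · (m/V).
dm/m = −Q_out dt/(V₀ + 0.100400 t); integrating gives ln(m/m₀) = −(Q_out/(Q_in−Q_out)) ln(V/V₀).
m = m₀ (V₀/V)^(Q_out/(Q_in−Q_out)) = 63.60 × (4.990/9.79514)^(1.01195) = 32.1400 g.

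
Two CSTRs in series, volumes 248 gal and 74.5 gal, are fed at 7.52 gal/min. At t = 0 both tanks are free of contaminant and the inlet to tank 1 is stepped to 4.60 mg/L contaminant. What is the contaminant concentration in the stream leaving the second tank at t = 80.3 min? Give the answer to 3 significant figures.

Each tank obeys Vᵢ dCᵢ/dt = Q(Cᵢ₋₁ − Cᵢ), so τᵢ = Vᵢ/Q.
τ₁ = 248/7.52 = 32.979 min; τ₂ = 74.5/7.52 = 9.9069 min.
Solving the cascade with C₁(0)=C₂(0)=0 gives C₂(t) = C_in[1 − (τ₁ e^(−t/τ₁) − τ₂ e^(−t/τ₂))/(τ₁ − τ₂)].
At t = 80.3: e^(−t/τ₁) = 0.087606, e^(−t/τ₂) = 0.00030189.
C₂ = 4.60·[1 − (32.979·0.087606 − 9.9069·0.00030189)/(23.072)] = 4.60·0.87491 = 4.0246 mg/L.

4.02 mg/L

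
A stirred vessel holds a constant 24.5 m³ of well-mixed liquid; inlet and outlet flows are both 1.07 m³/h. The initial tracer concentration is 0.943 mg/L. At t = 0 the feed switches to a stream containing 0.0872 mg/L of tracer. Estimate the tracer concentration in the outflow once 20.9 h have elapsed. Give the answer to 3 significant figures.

Unsteady species balance (constant V, well mixed): V dC/dt = Q(C_in − C).
So dC/dt = (C_in − C)/τ with τ = V/Q = 24.5/1.07 = 22.897 h.
C approaches C_in exponentially: C(t) = C_in + (C₀ − C_in) e^(−t/τ).
C(20.9) = 0.0872 + (0.943 − 0.0872)·e^(−20.9/22.897) = 0.0872 + (0.85580)·0.40141 = 0.43073 mg/L.

0.431 mg/L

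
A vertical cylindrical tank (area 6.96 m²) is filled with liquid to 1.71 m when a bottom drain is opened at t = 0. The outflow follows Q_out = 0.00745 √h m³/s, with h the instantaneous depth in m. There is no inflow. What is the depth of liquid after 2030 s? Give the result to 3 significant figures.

With no inflow, A dh/dt = −0.00745 √h.
∫ h^(−1/2) dh = −(0.00745/A) ∫ dt, giving 2√h = 2√h₀ − (0.00745/A) t.
√h = √1.71 − 0.00745·2030/(2·6.96) = 1.3077 − 1.0865 = 0.22121.
h = 0.22121² = 0.048934 m.

0.0489 m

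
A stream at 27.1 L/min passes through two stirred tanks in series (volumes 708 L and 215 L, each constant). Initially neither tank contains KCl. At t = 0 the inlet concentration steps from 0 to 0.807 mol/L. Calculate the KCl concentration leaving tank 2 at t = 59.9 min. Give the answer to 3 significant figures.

Time constants: τᵢ = Vᵢ/Q for each well-mixed tank.
τ₁ = 708/27.1 = 26.125 min; τ₂ = 215/27.1 = 7.9336 min.
Tank 1: C₁ = C_in(1 − e^(−t/τ₁)). Tank 2 (τ₁ ≠ τ₂): C₂ = C_in[1 − (τ₁ e^(−t/τ₁) − τ₂ e^(−t/τ₂))/(τ₁ − τ₂)].
At t = 59.9: e^(−t/τ₁) = 0.10099, e^(−t/τ₂) = 0.00052601.
C₂ = 0.807·[1 − (26.125·0.10099 − 7.9336·0.00052601)/(18.192)] = 0.807·0.85520 = 0.69015 mol/L.

0.690 mol/L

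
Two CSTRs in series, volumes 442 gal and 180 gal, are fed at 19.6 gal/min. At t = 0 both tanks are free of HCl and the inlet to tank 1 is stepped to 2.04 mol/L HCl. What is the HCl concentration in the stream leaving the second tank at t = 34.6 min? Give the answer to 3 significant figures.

1.33 mol/L

Time constants: τᵢ = Vᵢ/Q for each well-mixed tank.
τ₁ = 442/19.6 = 22.551 min; τ₂ = 180/19.6 = 9.1837 min.
Tank 1: C₁ = C_in(1 − e^(−t/τ₁)). Tank 2 (τ₁ ≠ τ₂): C₂ = C_in[1 − (τ₁ e^(−t/τ₁) − τ₂ e^(−t/τ₂))/(τ₁ − τ₂)].
At t = 34.6: e^(−t/τ₁) = 0.21561, e^(−t/τ₂) = 0.023108.
C₂ = 2.04·[1 − (22.551·0.21561 − 9.1837·0.023108)/(13.367)] = 2.04·0.65214 = 1.3304 mol/L.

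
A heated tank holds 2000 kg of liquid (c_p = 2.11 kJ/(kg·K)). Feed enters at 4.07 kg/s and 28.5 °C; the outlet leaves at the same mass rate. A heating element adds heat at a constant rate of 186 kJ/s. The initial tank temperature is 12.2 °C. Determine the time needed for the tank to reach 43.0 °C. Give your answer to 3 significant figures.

Unsteady energy balance on the tank contents: M c_p dT/dt = ṁ c_p (T_in − T) + 186.
τ = M/ṁ = 491.40 s; T_ss = T_in + Q̇/(ṁ c_p) = 50.159 °C.
T(t) = T_ss + (T₀ − T_ss) e^(−t/τ). Set T = 43.0:
e^(−t/τ) = (43.0 − 50.159)/(12.2 − 50.159) = 0.18860
t = −491.40 · ln(0.18860) = 819.73 s.

820 s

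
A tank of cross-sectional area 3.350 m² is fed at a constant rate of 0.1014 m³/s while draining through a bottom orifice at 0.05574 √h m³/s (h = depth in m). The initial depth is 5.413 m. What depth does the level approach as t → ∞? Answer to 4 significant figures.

Level balance: A dh/dt = 0.1014 − 0.05574 √h. Setting dh/dt = 0:
Q_in = 0.05574 √h_ss ⇒ √h_ss = 0.1014/0.05574 = 1.81916.
h_ss = 1.81916² = 3.30934 m. (Since h₀ = 5.413 m > h_ss, the level will fall toward this value.)

3.309 m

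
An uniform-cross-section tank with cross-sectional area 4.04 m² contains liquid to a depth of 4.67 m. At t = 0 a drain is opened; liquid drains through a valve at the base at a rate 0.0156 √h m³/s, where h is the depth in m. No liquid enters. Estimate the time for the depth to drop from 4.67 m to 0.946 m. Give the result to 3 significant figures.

With no inflow, A dh/dt = −0.0156 √h.
∫ h^(−1/2) dh = −(0.0156/A) ∫ dt, giving 2√h = 2√h₀ − (0.0156/A) t.
t = 2A(√h₀ − √h)/0.0156 = 2·4.04·(√4.67 − √0.946)/0.0156
  = 8.0800 × (2.1610 − 0.97263) / 0.0156 = 615.53 s.

616 s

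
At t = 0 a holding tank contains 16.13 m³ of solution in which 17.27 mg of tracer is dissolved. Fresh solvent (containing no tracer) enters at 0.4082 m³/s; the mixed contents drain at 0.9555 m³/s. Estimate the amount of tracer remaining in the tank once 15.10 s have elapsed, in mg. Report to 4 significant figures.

4.929 mg

Total volume: dV/dt = Q_in − Q_out = -0.547300 m³/s, so V(t) = 16.13 − 0.547300 t and V(15.10) = 7.86577 m³.
Solute balance: dm/dt = 0 − Q_out C = −Q_out m/V(t).
Separate: dm/m = −Q_out dt/V(t) ⇒ ln(m/m₀) = −(Q_out/(Q_in−Q_out)) ln(V/V₀).
m = m₀ (V₀/V)^(Q_out/(Q_in−Q_out)) = 17.27 × (16.13/7.86577)^(-1.74584) = 4.92919 mg.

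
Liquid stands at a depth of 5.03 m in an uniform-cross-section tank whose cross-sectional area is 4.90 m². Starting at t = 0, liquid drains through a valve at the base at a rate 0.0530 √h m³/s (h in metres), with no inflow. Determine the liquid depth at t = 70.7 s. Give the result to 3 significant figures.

With no inflow, A dh/dt = −0.0530 √h.
Separate and integrate: 2(√h − √h₀) = −(0.0530/A) t.
√h = √5.03 − 0.0530·70.7/(2·4.90) = 2.2428 − 0.38236 = 1.8604.
h = 1.8604² = 3.4611 m.

3.46 m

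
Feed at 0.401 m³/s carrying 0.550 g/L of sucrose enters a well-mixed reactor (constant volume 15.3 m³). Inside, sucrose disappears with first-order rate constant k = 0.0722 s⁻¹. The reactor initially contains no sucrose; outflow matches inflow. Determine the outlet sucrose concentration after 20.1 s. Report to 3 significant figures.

V dC/dt = Q(C_in − C) − k V C.
This is linear with rate a = Q/V + k = 0.098409 s⁻¹.
C_ss = Q C_in/(Q + kV) = 0.14648 g/L; C(t) = C_ss + (C₀ − C_ss) e^(−a t).
C(20.1) = 0.14648 + (-0.14648)·e^(−0.098409·20.1) = 0.14648 + (-0.14648)·0.13834 = 0.12622 g/L.

0.126 g/L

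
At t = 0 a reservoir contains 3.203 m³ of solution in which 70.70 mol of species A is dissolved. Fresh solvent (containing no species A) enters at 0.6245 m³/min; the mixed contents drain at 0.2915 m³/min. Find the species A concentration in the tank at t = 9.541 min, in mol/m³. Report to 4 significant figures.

6.062 mol/m³

Let m(t) be the amount of species A. Volume: V(t) = V₀ + (Q_in − Q_out) t = 3.203 + 0.333000 t; V(9.541) = 6.38015 m³.
No species A enters, so dm/dt = −Q_out · (m/V).
dm/m = −Q_out dt/(V₀ + 0.333000 t); integrating gives ln(m/m₀) = −(Q_out/(Q_in−Q_out)) ln(V/V₀).
m = m₀ (V₀/V)^(Q_out/(Q_in−Q_out)) = 70.70 × (3.203/6.38015)^(0.875375) = 38.6761 mol.
C = m/V = 38.6761/6.38015 = 6.06193 mol/m³.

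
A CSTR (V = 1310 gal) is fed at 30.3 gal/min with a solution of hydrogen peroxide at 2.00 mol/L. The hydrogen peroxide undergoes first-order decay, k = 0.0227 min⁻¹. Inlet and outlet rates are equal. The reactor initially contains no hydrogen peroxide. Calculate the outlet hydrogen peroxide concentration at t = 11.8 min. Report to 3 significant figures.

0.422 mol/L

V dC/dt = Q(C_in − C) − k V C.
This is linear with rate a = Q/V + k = 0.045830 min⁻¹.
C_ss = Q C_in/(Q + kV) = 1.0094 mol/L; C(t) = C_ss + (C₀ − C_ss) e^(−a t).
C(11.8) = 1.0094 + (-1.0094)·e^(−0.045830·11.8) = 1.0094 + (-1.0094)·0.58229 = 0.42163 mol/L.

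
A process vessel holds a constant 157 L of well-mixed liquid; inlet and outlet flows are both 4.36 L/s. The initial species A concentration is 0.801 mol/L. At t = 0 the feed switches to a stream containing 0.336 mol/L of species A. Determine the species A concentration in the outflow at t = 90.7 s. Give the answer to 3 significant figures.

0.373 mol/L

Transient balance on the dissolved component: V dC/dt = Q(C_in − C).
Time constant τ = V/Q = 157/4.36 = 36.009 s.
Solution: C(t) = C_in + (C₀ − C_in) e^(−t/τ).
C(90.7) = 0.336 + (0.801 − 0.336)·e^(−90.7/36.009) = 0.336 + (0.46500)·0.080556 = 0.37346 mol/L.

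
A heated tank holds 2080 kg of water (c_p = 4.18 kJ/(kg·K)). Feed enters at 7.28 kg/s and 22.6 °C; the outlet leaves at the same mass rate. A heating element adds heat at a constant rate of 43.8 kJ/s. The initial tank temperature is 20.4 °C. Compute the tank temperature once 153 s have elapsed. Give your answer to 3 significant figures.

21.9 °C

M c_p dT/dt = ṁ c_p (T_in − T) + Q̇.
τ = M/ṁ = 285.71 s; T_ss = T_in + Q̇/(ṁ c_p) = 22.6 + 43.8/(7.28·4.18) = 24.039 °C.
Integrating: T(t) = T_ss + (T₀ − T_ss) e^(−t/τ).
T(153) = 24.039 + (-3.6394)·e^(−153/285.71) = 24.039 + (-3.6394)·0.58538 = 21.909 °C.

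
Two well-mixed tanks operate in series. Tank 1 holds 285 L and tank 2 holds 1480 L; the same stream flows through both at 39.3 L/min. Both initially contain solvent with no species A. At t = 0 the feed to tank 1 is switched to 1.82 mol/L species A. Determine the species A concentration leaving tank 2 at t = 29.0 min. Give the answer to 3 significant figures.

Time constants: τᵢ = Vᵢ/Q for each well-mixed tank.
τ₁ = 285/39.3 = 7.2519 min; τ₂ = 1480/39.3 = 37.659 min.
Solving the cascade with C₁(0)=C₂(0)=0 gives C₂(t) = C_in[1 − (τ₁ e^(−t/τ₁) − τ₂ e^(−t/τ₂))/(τ₁ − τ₂)].
At t = 29.0: e^(−t/τ₁) = 0.018335, e^(−t/τ₂) = 0.46298.
C₂ = 1.82·[1 − (7.2519·0.018335 − 37.659·0.46298)/(-30.407)] = 1.82·0.43097 = 0.78437 mol/L.

0.784 mol/L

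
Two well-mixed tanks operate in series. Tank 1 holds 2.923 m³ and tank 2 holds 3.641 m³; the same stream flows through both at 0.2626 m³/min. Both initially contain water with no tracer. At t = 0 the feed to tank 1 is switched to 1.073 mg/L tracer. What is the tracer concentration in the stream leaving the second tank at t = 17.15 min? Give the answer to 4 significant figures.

Species balance on tank i: dCᵢ/dt = (Cᵢ₋₁ − Cᵢ)/τᵢ with τᵢ = Vᵢ/Q.
τ₁ = 2.923/0.2626 = 11.1310 min; τ₂ = 3.641/0.2626 = 13.8652 min.
Solving the cascade with C₁(0)=C₂(0)=0 gives C₂(t) = C_in[1 − (τ₁ e^(−t/τ₁) − τ₂ e^(−t/τ₂))/(τ₁ − τ₂)].
At t = 17.15: e^(−t/τ₁) = 0.214222, e^(−t/τ₂) = 0.290280.
C₂ = 1.073·[1 − (11.1310·0.214222 − 13.8652·0.290280)/(-2.73420)] = 1.073·0.400087 = 0.429293 mg/L.

0.4293 mg/L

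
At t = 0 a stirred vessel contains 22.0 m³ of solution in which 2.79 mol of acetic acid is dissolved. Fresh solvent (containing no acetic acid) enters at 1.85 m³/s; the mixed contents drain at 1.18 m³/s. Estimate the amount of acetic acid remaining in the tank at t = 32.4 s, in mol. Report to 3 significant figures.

Let m(t) be the amount of acetic acid. Volume: V(t) = V₀ + (Q_in − Q_out) t = 22.0 + 0.67000 t; V(32.4) = 43.708 m³.
Solute balance: dm/dt = 0 − Q_out C = −Q_out m/V(t).
dm/m = −Q_out dt/(V₀ + 0.67000 t); integrating gives ln(m/m₀) = −(Q_out/(Q_in−Q_out)) ln(V/V₀).
m = m₀ (V₀/V)^(Q_out/(Q_in−Q_out)) = 2.79 × (22.0/43.708)^(1.7612) = 0.83277 mol.

0.833 mol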